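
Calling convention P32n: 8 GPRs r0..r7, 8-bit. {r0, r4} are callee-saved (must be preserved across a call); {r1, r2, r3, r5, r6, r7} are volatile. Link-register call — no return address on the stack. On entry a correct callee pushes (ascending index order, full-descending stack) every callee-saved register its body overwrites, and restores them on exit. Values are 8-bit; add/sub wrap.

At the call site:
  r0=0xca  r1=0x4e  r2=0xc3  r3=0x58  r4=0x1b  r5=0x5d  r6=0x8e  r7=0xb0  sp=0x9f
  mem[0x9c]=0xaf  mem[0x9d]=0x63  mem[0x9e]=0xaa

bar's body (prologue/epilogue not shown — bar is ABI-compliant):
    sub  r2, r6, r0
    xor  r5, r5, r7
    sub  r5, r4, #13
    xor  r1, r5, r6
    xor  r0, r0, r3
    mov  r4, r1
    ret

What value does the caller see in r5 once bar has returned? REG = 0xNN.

REG = 0x0e

prologue: push r0 → mem[0x9e]=0xca, sp=0x9e
prologue: push r4 → mem[0x9d]=0x1b, sp=0x9d
body[0] sub  r2, r6, r0 → r2=0xc4
body[1] xor  r5, r5, r7 → r5=0xed
body[2] sub  r5, r4, #13 → r5=0x0e
body[3] xor  r1, r5, r6 → r1=0x80
body[4] xor  r0, r0, r3 → r0=0x92
body[5] mov  r4, r1 → r4=0x80
epilogue: pop r4=0x1b, sp=0x9e
epilogue: pop r0=0xca, sp=0x9f
r5 is caller-saved → body value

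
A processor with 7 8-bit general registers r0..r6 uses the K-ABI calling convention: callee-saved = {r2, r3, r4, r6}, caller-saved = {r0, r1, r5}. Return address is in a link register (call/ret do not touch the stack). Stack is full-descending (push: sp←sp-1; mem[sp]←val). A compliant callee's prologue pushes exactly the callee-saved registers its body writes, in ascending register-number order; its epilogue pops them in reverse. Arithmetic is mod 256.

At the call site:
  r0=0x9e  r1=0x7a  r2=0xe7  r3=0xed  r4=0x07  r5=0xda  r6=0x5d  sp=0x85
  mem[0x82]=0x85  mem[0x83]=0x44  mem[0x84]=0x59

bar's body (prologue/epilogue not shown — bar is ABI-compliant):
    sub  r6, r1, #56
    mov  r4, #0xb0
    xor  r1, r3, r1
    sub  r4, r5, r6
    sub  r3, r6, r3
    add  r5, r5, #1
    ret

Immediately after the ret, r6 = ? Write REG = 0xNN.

REG = 0x5d

prologue: push r3 -> mem[0x84]=0xed, sp=0x84
prologue: push r4 -> mem[0x83]=0x07, sp=0x83
prologue: push r6 -> mem[0x82]=0x5d, sp=0x82
body[0] sub  r6, r1, #56 -> r6=0x42
body[1] mov  r4, #0xb0 -> r4=0xb0
body[2] xor  r1, r3, r1 -> r1=0x97
body[3] sub  r4, r5, r6 -> r4=0x98
body[4] sub  r3, r6, r3 -> r3=0x55
body[5] add  r5, r5, #1 -> r5=0xdb
epilogue: pop r6=0x5d, sp=0x83
epilogue: pop r4=0x07, sp=0x84
epilogue: pop r3=0xed, sp=0x85
r6 is callee-saved -> restored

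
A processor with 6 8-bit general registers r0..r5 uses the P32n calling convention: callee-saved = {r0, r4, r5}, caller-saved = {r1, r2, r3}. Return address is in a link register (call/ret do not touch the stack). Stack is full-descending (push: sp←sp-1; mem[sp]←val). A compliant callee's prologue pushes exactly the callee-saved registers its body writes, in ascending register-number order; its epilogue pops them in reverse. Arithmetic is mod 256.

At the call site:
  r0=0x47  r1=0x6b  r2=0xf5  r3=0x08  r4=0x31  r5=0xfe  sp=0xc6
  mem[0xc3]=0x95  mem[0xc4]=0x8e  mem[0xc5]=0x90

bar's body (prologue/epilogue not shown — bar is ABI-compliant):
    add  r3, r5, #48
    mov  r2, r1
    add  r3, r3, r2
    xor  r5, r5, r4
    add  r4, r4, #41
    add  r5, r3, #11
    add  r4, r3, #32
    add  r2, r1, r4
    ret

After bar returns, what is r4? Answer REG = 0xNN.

REG = 0x31

prologue: push r4 → mem[0xc5]=0x31, sp=0xc5
prologue: push r5 → mem[0xc4]=0xfe, sp=0xc4
body[0] add  r3, r5, #48 → r3=0x2e
body[1] mov  r2, r1 → r2=0x6b
body[2] add  r3, r3, r2 → r3=0x99
body[3] xor  r5, r5, r4 → r5=0xcf
body[4] add  r4, r4, #41 → r4=0x5a
body[5] add  r5, r3, #11 → r5=0xa4
body[6] add  r4, r3, #32 → r4=0xb9
body[7] add  r2, r1, r4 → r2=0x24
epilogue: pop r5=0xfe, sp=0xc5
epilogue: pop r4=0x31, sp=0xc6
r4 is callee-saved → restored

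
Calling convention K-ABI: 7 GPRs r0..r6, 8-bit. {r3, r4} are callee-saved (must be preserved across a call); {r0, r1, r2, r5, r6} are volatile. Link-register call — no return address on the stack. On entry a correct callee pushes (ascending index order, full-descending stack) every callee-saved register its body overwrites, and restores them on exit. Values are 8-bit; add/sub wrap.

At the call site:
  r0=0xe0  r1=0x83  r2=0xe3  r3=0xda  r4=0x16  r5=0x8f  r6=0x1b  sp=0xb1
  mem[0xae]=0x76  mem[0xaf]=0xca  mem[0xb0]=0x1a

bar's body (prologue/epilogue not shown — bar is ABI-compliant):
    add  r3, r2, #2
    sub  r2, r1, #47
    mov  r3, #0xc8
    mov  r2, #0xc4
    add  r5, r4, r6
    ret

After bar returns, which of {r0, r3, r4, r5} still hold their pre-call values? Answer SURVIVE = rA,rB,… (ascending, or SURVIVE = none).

SURVIVE = r0,r3,r4

prologue: push r3 -> mem[0xb0]=0xda, sp=0xb0
body[0] add  r3, r2, #2 -> r3=0xe5
body[1] sub  r2, r1, #47 -> r2=0x54
body[2] mov  r3, #0xc8 -> r3=0xc8
body[3] mov  r2, #0xc4 -> r2=0xc4
body[4] add  r5, r4, r6 -> r5=0x31
epilogue: pop r3=0xda, sp=0xb1
r0: caller-saved, written=False
r3: callee-saved, written=True
r4: callee-saved, written=False
r5: caller-saved, written=True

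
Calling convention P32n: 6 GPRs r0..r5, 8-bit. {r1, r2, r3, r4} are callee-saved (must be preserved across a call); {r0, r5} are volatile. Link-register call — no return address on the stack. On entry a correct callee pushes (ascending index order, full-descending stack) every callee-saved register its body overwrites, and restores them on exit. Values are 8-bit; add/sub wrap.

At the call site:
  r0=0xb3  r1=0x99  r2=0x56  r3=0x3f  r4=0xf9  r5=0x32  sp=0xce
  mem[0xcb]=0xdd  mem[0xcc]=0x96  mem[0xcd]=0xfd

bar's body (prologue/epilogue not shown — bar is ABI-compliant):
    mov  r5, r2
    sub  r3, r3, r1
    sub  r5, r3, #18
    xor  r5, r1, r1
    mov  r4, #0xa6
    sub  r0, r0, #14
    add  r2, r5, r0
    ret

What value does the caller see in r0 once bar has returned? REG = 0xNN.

REG = 0xa5

prologue: push r2 -> mem[0xcd]=0x56, sp=0xcd
prologue: push r3 -> mem[0xcc]=0x3f, sp=0xcc
prologue: push r4 -> mem[0xcb]=0xf9, sp=0xcb
body[0] mov  r5, r2 -> r5=0x56
body[1] sub  r3, r3, r1 -> r3=0xa6
body[2] sub  r5, r3, #18 -> r5=0x94
body[3] xor  r5, r1, r1 -> r5=0x00
body[4] mov  r4, #0xa6 -> r4=0xa6
body[5] sub  r0, r0, #14 -> r0=0xa5
body[6] add  r2, r5, r0 -> r2=0xa5
epilogue: pop r4=0xf9, sp=0xcc
epilogue: pop r3=0x3f, sp=0xcd
epilogue: pop r2=0x56, sp=0xce
r0 is caller-saved -> body value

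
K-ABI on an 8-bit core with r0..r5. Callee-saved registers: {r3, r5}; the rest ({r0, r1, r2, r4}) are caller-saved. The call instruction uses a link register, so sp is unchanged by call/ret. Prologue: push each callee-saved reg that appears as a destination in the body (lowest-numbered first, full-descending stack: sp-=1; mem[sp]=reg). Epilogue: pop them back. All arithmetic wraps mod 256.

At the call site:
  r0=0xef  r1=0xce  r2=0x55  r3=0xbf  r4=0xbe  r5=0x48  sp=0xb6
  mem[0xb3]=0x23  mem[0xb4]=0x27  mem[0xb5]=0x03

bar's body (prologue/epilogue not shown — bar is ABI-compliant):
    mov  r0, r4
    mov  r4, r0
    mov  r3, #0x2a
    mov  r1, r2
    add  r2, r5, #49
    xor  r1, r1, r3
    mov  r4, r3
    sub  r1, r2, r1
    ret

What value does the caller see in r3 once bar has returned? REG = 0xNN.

prologue: push r3 -> mem[0xb5]=0xbf, sp=0xb5
body[0] mov  r0, r4 -> r0=0xbe
body[1] mov  r4, r0 -> r4=0xbe
body[2] mov  r3, #0x2a -> r3=0x2a
body[3] mov  r1, r2 -> r1=0x55
body[4] add  r2, r5, #49 -> r2=0x79
body[5] xor  r1, r1, r3 -> r1=0x7f
body[6] mov  r4, r3 -> r4=0x2a
body[7] sub  r1, r2, r1 -> r1=0xfa
epilogue: pop r3=0xbf, sp=0xb6
r3 is callee-saved -> restored

REG = 0xbf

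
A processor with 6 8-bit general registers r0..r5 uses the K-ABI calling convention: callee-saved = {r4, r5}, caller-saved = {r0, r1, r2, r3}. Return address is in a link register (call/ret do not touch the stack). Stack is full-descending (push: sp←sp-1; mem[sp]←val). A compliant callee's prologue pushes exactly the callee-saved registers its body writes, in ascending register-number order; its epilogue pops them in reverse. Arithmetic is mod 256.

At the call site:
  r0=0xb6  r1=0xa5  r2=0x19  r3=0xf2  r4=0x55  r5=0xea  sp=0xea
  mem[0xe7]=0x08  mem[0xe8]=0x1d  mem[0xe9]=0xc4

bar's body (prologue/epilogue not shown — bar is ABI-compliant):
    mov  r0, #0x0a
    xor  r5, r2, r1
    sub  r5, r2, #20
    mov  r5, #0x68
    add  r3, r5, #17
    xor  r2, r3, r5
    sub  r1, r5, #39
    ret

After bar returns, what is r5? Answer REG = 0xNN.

prologue: push r5 → mem[0xe9]=0xea, sp=0xe9
body[0] mov  r0, #0x0a → r0=0x0a
body[1] xor  r5, r2, r1 → r5=0xbc
body[2] sub  r5, r2, #20 → r5=0x05
body[3] mov  r5, #0x68 → r5=0x68
body[4] add  r3, r5, #17 → r3=0x79
body[5] xor  r2, r3, r5 → r2=0x11
body[6] sub  r1, r5, #39 → r1=0x41
epilogue: pop r5=0xea, sp=0xea
r5 is callee-saved → restored

REG = 0xea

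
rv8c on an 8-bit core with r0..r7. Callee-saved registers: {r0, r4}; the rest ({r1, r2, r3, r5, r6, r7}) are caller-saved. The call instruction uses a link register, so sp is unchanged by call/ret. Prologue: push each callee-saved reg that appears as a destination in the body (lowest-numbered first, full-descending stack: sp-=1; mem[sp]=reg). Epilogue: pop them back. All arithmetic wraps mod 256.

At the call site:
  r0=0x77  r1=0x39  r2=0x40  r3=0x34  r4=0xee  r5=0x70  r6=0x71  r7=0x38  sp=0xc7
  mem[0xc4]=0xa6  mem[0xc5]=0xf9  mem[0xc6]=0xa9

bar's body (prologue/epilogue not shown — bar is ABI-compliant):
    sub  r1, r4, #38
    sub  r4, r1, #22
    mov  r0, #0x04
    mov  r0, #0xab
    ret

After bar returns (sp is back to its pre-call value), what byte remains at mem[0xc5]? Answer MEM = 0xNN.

MEM = 0xee

prologue: push r0 → mem[0xc6]=0x77, sp=0xc6
prologue: push r4 → mem[0xc5]=0xee, sp=0xc5
body[0] sub  r1, r4, #38 → r1=0xc8
body[1] sub  r4, r1, #22 → r4=0xb2
body[2] mov  r0, #0x04 → r0=0x04
body[3] mov  r0, #0xab → r0=0xab
epilogue: pop r4=0xee, sp=0xc6
epilogue: pop r0=0x77, sp=0xc7
prologue pushed ['r0', 'r4'] at ['0xc6', '0xc5']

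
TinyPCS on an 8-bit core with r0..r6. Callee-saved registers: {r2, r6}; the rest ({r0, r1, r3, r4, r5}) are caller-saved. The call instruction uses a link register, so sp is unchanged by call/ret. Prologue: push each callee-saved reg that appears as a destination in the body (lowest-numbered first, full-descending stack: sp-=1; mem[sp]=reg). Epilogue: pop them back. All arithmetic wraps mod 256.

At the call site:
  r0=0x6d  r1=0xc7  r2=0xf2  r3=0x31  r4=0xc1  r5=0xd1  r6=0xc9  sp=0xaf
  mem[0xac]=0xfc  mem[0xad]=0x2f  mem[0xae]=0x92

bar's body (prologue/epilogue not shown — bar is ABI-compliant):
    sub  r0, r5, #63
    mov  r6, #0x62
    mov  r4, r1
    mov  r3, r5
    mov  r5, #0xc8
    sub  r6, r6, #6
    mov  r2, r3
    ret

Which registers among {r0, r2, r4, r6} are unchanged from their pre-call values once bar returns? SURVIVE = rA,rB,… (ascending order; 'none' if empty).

SURVIVE = r2,r6

prologue: push r2 -> mem[0xae]=0xf2, sp=0xae
prologue: push r6 -> mem[0xad]=0xc9, sp=0xad
body[0] sub  r0, r5, #63 -> r0=0x92
body[1] mov  r6, #0x62 -> r6=0x62
body[2] mov  r4, r1 -> r4=0xc7
body[3] mov  r3, r5 -> r3=0xd1
body[4] mov  r5, #0xc8 -> r5=0xc8
body[5] sub  r6, r6, #6 -> r6=0x5c
body[6] mov  r2, r3 -> r2=0xd1
epilogue: pop r6=0xc9, sp=0xae
epilogue: pop r2=0xf2, sp=0xaf
r0: caller-saved, written=True
r2: callee-saved, written=True
r4: caller-saved, written=True
r6: callee-saved, written=True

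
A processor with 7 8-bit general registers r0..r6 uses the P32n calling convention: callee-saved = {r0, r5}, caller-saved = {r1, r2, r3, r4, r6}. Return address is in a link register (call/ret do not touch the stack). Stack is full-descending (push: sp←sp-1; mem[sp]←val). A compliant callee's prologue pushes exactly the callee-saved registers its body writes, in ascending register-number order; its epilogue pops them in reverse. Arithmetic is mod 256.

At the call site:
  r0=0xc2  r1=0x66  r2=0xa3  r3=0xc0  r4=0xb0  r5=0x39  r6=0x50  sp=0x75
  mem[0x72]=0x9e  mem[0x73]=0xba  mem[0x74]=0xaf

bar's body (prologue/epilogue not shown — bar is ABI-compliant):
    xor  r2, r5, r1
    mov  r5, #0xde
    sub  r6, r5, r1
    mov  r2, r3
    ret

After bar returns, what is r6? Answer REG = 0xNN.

REG = 0x78

prologue: push r5 -> mem[0x74]=0x39, sp=0x74
body[0] xor  r2, r5, r1 -> r2=0x5f
body[1] mov  r5, #0xde -> r5=0xde
body[2] sub  r6, r5, r1 -> r6=0x78
body[3] mov  r2, r3 -> r2=0xc0
epilogue: pop r5=0x39, sp=0x75
r6 is caller-saved -> body value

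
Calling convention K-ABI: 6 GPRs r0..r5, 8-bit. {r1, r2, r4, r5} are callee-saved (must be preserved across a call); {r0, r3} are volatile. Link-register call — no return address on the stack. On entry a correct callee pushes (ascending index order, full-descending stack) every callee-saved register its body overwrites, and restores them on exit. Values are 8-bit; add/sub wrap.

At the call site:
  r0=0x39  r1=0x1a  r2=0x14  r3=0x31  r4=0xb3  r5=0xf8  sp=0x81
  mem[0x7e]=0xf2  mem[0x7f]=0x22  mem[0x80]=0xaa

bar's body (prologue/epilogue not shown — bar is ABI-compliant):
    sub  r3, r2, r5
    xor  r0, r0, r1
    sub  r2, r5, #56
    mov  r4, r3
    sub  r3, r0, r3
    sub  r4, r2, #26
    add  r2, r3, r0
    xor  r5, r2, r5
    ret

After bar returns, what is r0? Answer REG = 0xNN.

REG = 0x23

prologue: push r2 → mem[0x80]=0x14, sp=0x80
prologue: push r4 → mem[0x7f]=0xb3, sp=0x7f
prologue: push r5 → mem[0x7e]=0xf8, sp=0x7e
body[0] sub  r3, r2, r5 → r3=0x1c
body[1] xor  r0, r0, r1 → r0=0x23
body[2] sub  r2, r5, #56 → r2=0xc0
body[3] mov  r4, r3 → r4=0x1c
body[4] sub  r3, r0, r3 → r3=0x07
body[5] sub  r4, r2, #26 → r4=0xa6
body[6] add  r2, r3, r0 → r2=0x2a
body[7] xor  r5, r2, r5 → r5=0xd2
epilogue: pop r5=0xf8, sp=0x7f
epilogue: pop r4=0xb3, sp=0x80
epilogue: pop r2=0x14, sp=0x81
r0 is caller-saved → body value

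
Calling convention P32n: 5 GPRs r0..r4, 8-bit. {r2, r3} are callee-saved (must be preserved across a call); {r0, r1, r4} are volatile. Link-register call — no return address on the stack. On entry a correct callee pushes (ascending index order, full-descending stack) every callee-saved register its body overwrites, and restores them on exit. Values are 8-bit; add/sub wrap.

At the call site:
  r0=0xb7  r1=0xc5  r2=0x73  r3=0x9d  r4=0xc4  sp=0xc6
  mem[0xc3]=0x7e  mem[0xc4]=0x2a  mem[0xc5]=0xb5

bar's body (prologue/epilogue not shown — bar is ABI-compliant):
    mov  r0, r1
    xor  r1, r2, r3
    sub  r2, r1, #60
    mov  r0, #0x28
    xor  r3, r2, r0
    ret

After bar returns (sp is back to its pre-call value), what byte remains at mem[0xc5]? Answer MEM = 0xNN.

MEM = 0x73

prologue: push r2 → mem[0xc5]=0x73, sp=0xc5
prologue: push r3 → mem[0xc4]=0x9d, sp=0xc4
body[0] mov  r0, r1 → r0=0xc5
body[1] xor  r1, r2, r3 → r1=0xee
body[2] sub  r2, r1, #60 → r2=0xb2
body[3] mov  r0, #0x28 → r0=0x28
body[4] xor  r3, r2, r0 → r3=0x9a
epilogue: pop r3=0x9d, sp=0xc5
epilogue: pop r2=0x73, sp=0xc6
prologue pushed ['r2', 'r3'] at ['0xc5', '0xc4']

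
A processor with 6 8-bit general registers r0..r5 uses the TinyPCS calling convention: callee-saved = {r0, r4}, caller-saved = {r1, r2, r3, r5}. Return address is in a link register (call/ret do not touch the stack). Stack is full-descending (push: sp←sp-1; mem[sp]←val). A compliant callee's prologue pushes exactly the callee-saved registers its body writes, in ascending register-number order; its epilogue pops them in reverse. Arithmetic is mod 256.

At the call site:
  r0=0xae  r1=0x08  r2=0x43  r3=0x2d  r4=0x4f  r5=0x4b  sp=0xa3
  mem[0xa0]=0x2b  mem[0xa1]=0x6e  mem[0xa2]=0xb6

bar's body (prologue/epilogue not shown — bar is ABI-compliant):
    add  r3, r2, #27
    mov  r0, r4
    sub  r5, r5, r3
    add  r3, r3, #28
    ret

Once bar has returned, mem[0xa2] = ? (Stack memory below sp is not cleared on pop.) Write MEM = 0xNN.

MEM = 0xae

prologue: push r0 → mem[0xa2]=0xae, sp=0xa2
body[0] add  r3, r2, #27 → r3=0x5e
body[1] mov  r0, r4 → r0=0x4f
body[2] sub  r5, r5, r3 → r5=0xed
body[3] add  r3, r3, #28 → r3=0x7a
epilogue: pop r0=0xae, sp=0xa3
prologue pushed ['r0'] at ['0xa2']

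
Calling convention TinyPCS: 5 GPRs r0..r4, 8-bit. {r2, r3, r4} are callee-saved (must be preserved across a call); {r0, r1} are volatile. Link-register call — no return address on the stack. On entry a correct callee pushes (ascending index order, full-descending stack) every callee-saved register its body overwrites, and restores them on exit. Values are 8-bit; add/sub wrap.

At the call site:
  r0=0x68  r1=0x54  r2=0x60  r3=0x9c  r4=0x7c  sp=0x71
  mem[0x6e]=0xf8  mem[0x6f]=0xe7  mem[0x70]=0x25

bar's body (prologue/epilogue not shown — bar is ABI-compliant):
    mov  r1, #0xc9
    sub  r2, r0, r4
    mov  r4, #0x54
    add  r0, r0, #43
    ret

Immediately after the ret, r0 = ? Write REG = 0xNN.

prologue: push r2 → mem[0x70]=0x60, sp=0x70
prologue: push r4 → mem[0x6f]=0x7c, sp=0x6f
body[0] mov  r1, #0xc9 → r1=0xc9
body[1] sub  r2, r0, r4 → r2=0xec
body[2] mov  r4, #0x54 → r4=0x54
body[3] add  r0, r0, #43 → r0=0x93
epilogue: pop r4=0x7c, sp=0x70
epilogue: pop r2=0x60, sp=0x71
r0 is caller-saved → body value

REG = 0x93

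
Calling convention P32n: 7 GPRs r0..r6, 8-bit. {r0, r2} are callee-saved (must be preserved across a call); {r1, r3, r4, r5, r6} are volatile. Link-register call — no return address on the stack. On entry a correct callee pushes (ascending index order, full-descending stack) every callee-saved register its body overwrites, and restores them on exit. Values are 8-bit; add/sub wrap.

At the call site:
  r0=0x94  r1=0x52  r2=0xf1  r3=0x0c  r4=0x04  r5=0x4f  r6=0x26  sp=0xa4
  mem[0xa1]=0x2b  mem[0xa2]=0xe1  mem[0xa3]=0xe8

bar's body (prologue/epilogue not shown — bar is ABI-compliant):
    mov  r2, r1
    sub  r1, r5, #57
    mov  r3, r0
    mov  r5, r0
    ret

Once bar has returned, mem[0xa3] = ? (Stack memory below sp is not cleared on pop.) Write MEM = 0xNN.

MEM = 0xf1

prologue: push r2 -> mem[0xa3]=0xf1, sp=0xa3
body[0] mov  r2, r1 -> r2=0x52
body[1] sub  r1, r5, #57 -> r1=0x16
body[2] mov  r3, r0 -> r3=0x94
body[3] mov  r5, r0 -> r5=0x94
epilogue: pop r2=0xf1, sp=0xa4
prologue pushed ['r2'] at ['0xa3']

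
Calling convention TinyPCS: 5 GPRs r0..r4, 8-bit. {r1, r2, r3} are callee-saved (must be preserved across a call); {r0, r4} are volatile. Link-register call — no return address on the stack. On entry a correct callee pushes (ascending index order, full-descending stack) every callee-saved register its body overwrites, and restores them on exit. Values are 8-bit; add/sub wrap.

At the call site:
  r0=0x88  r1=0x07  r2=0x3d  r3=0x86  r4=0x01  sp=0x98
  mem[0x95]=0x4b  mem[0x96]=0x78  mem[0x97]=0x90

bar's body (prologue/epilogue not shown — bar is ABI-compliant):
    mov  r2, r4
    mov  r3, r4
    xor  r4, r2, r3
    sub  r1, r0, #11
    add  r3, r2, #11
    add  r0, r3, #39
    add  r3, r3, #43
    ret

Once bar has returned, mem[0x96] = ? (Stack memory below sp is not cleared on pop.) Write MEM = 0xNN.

MEM = 0x3d

prologue: push r1 -> mem[0x97]=0x07, sp=0x97
prologue: push r2 -> mem[0x96]=0x3d, sp=0x96
prologue: push r3 -> mem[0x95]=0x86, sp=0x95
body[0] mov  r2, r4 -> r2=0x01
body[1] mov  r3, r4 -> r3=0x01
body[2] xor  r4, r2, r3 -> r4=0x00
body[3] sub  r1, r0, #11 -> r1=0x7d
body[4] add  r3, r2, #11 -> r3=0x0c
body[5] add  r0, r3, #39 -> r0=0x33
body[6] add  r3, r3, #43 -> r3=0x37
epilogue: pop r3=0x86, sp=0x96
epilogue: pop r2=0x3d, sp=0x97
epilogue: pop r1=0x07, sp=0x98
prologue pushed ['r1', 'r2', 'r3'] at ['0x97', '0x96', '0x95']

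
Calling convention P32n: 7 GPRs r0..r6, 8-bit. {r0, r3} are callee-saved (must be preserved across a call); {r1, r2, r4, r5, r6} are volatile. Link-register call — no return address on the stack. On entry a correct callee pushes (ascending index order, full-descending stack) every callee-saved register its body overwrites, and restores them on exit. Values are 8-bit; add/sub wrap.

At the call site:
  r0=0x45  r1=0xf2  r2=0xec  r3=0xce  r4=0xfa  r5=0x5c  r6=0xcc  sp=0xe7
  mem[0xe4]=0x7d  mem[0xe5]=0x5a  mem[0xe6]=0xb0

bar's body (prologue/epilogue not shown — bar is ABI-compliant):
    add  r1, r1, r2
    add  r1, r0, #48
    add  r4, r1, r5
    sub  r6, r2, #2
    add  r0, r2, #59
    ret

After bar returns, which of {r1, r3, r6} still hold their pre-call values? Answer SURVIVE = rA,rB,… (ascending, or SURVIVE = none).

prologue: push r0 -> mem[0xe6]=0x45, sp=0xe6
body[0] add  r1, r1, r2 -> r1=0xde
body[1] add  r1, r0, #48 -> r1=0x75
body[2] add  r4, r1, r5 -> r4=0xd1
body[3] sub  r6, r2, #2 -> r6=0xea
body[4] add  r0, r2, #59 -> r0=0x27
epilogue: pop r0=0x45, sp=0xe7
r1: caller-saved, written=True
r3: callee-saved, written=False
r6: caller-saved, written=True

SURVIVE = r3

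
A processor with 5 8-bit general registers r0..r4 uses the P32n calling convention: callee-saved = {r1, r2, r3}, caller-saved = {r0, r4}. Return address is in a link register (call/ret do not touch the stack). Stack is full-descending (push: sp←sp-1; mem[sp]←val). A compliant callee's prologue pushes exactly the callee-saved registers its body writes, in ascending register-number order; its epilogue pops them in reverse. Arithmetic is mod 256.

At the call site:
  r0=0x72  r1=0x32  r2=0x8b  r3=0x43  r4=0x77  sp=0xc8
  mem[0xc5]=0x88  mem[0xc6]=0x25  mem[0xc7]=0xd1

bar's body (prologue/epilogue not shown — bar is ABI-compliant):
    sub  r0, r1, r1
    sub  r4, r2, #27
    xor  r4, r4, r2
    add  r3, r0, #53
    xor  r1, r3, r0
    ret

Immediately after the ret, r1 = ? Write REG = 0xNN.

prologue: push r1 -> mem[0xc7]=0x32, sp=0xc7
prologue: push r3 -> mem[0xc6]=0x43, sp=0xc6
body[0] sub  r0, r1, r1 -> r0=0x00
body[1] sub  r4, r2, #27 -> r4=0x70
body[2] xor  r4, r4, r2 -> r4=0xfb
body[3] add  r3, r0, #53 -> r3=0x35
body[4] xor  r1, r3, r0 -> r1=0x35
epilogue: pop r3=0x43, sp=0xc7
epilogue: pop r1=0x32, sp=0xc8
r1 is callee-saved -> restored

REG = 0x32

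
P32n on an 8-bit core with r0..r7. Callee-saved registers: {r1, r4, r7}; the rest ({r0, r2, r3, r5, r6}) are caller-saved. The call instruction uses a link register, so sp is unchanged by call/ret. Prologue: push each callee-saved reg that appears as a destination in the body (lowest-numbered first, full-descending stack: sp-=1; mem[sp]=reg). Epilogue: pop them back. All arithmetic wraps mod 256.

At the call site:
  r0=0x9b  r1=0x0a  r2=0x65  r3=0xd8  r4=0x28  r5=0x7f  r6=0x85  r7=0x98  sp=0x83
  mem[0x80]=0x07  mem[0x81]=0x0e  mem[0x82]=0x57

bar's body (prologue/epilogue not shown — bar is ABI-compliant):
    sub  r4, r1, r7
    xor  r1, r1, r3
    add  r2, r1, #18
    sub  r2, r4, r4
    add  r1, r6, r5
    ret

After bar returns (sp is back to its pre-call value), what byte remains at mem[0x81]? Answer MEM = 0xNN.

prologue: push r1 -> mem[0x82]=0x0a, sp=0x82
prologue: push r4 -> mem[0x81]=0x28, sp=0x81
body[0] sub  r4, r1, r7 -> r4=0x72
body[1] xor  r1, r1, r3 -> r1=0xd2
body[2] add  r2, r1, #18 -> r2=0xe4
body[3] sub  r2, r4, r4 -> r2=0x00
body[4] add  r1, r6, r5 -> r1=0x04
epilogue: pop r4=0x28, sp=0x82
epilogue: pop r1=0x0a, sp=0x83
prologue pushed ['r1', 'r4'] at ['0x82', '0x81']

MEM = 0x28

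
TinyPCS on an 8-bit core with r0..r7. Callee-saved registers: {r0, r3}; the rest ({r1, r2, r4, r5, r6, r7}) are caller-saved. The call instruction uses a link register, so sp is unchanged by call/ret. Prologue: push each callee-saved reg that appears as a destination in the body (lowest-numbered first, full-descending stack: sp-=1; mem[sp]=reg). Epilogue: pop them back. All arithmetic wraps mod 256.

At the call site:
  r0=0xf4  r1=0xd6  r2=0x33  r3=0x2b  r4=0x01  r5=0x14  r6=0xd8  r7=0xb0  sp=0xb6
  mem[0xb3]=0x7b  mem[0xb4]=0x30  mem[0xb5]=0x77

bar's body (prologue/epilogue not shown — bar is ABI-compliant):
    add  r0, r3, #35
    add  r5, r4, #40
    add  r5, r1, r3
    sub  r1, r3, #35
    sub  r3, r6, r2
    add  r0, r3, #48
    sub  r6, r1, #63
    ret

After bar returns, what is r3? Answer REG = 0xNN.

prologue: push r0 → mem[0xb5]=0xf4, sp=0xb5
prologue: push r3 → mem[0xb4]=0x2b, sp=0xb4
body[0] add  r0, r3, #35 → r0=0x4e
body[1] add  r5, r4, #40 → r5=0x29
body[2] add  r5, r1, r3 → r5=0x01
body[3] sub  r1, r3, #35 → r1=0x08
body[4] sub  r3, r6, r2 → r3=0xa5
body[5] add  r0, r3, #48 → r0=0xd5
body[6] sub  r6, r1, #63 → r6=0xc9
epilogue: pop r3=0x2b, sp=0xb5
epilogue: pop r0=0xf4, sp=0xb6
r3 is callee-saved → restored

REG = 0x2b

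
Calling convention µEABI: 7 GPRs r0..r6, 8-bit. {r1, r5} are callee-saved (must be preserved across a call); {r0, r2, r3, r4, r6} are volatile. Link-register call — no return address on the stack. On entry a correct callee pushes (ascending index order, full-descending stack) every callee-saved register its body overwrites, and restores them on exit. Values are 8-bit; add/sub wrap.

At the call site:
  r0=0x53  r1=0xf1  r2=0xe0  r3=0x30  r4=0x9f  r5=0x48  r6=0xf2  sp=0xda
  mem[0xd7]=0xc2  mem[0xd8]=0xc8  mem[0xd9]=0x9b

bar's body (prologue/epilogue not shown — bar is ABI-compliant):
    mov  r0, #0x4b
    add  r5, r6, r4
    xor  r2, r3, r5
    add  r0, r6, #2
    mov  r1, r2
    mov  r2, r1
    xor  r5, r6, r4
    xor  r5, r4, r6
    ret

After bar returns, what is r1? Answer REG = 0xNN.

prologue: push r1 → mem[0xd9]=0xf1, sp=0xd9
prologue: push r5 → mem[0xd8]=0x48, sp=0xd8
body[0] mov  r0, #0x4b → r0=0x4b
body[1] add  r5, r6, r4 → r5=0x91
body[2] xor  r2, r3, r5 → r2=0xa1
body[3] add  r0, r6, #2 → r0=0xf4
body[4] mov  r1, r2 → r1=0xa1
body[5] mov  r2, r1 → r2=0xa1
body[6] xor  r5, r6, r4 → r5=0x6d
body[7] xor  r5, r4, r6 → r5=0x6d
epilogue: pop r5=0x48, sp=0xd9
epilogue: pop r1=0xf1, sp=0xda
r1 is callee-saved → restored

REG = 0xf1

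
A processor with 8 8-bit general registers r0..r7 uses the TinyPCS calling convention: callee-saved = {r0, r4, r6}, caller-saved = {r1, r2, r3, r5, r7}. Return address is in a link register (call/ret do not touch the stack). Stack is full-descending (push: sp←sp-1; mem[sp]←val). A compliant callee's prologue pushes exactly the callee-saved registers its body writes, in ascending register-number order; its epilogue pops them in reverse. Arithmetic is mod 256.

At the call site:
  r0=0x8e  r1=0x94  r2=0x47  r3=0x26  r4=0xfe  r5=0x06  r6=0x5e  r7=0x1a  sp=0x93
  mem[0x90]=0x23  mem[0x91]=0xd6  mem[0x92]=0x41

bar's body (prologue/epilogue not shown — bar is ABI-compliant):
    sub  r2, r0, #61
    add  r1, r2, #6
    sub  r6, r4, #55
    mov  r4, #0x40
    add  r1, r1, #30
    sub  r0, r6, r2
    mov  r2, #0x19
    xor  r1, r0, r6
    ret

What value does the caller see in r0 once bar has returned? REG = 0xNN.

prologue: push r0 -> mem[0x92]=0x8e, sp=0x92
prologue: push r4 -> mem[0x91]=0xfe, sp=0x91
prologue: push r6 -> mem[0x90]=0x5e, sp=0x90
body[0] sub  r2, r0, #61 -> r2=0x51
body[1] add  r1, r2, #6 -> r1=0x57
body[2] sub  r6, r4, #55 -> r6=0xc7
body[3] mov  r4, #0x40 -> r4=0x40
body[4] add  r1, r1, #30 -> r1=0x75
body[5] sub  r0, r6, r2 -> r0=0x76
body[6] mov  r2, #0x19 -> r2=0x19
body[7] xor  r1, r0, r6 -> r1=0xb1
epilogue: pop r6=0x5e, sp=0x91
epilogue: pop r4=0xfe, sp=0x92
epilogue: pop r0=0x8e, sp=0x93
r0 is callee-saved -> restored

REG = 0x8e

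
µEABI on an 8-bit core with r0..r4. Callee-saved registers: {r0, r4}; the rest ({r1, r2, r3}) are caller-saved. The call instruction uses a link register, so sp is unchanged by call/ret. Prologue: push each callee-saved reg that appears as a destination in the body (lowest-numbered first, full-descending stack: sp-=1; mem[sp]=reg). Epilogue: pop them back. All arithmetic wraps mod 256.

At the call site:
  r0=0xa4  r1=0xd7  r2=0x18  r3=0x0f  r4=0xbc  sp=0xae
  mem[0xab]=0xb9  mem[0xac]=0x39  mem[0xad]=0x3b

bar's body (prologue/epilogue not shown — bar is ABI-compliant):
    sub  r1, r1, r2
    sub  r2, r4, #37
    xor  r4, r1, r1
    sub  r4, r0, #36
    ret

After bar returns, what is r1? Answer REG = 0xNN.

REG = 0xbf

prologue: push r4 → mem[0xad]=0xbc, sp=0xad
body[0] sub  r1, r1, r2 → r1=0xbf
body[1] sub  r2, r4, #37 → r2=0x97
body[2] xor  r4, r1, r1 → r4=0x00
body[3] sub  r4, r0, #36 → r4=0x80
epilogue: pop r4=0xbc, sp=0xae
r1 is caller-saved → body value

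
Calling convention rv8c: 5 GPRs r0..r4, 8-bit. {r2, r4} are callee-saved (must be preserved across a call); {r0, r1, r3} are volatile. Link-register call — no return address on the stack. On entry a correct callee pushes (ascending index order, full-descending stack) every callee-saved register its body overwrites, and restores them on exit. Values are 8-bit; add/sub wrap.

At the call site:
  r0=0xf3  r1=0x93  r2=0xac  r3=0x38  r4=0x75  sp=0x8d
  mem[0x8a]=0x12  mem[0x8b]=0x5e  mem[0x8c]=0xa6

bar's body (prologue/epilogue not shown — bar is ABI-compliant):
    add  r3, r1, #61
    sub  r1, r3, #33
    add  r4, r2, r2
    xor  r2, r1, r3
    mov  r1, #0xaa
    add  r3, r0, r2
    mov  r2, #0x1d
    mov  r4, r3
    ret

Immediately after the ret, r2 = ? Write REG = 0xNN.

prologue: push r2 → mem[0x8c]=0xac, sp=0x8c
prologue: push r4 → mem[0x8b]=0x75, sp=0x8b
body[0] add  r3, r1, #61 → r3=0xd0
body[1] sub  r1, r3, #33 → r1=0xaf
body[2] add  r4, r2, r2 → r4=0x58
body[3] xor  r2, r1, r3 → r2=0x7f
body[4] mov  r1, #0xaa → r1=0xaa
body[5] add  r3, r0, r2 → r3=0x72
body[6] mov  r2, #0x1d → r2=0x1d
body[7] mov  r4, r3 → r4=0x72
epilogue: pop r4=0x75, sp=0x8c
epilogue: pop r2=0xac, sp=0x8d
r2 is callee-saved → restored

REG = 0xac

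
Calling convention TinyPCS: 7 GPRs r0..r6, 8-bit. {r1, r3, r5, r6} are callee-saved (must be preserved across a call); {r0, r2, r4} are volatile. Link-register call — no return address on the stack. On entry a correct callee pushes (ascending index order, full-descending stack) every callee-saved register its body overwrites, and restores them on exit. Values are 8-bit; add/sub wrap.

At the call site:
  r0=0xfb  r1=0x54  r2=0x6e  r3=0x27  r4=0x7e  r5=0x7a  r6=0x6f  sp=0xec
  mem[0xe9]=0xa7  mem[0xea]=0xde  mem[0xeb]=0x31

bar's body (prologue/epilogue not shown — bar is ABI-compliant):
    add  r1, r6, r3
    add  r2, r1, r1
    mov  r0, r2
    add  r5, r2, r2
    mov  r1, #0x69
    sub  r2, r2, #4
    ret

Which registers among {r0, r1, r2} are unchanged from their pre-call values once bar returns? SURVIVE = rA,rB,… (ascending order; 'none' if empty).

SURVIVE = r1

prologue: push r1 → mem[0xeb]=0x54, sp=0xeb
prologue: push r5 → mem[0xea]=0x7a, sp=0xea
body[0] add  r1, r6, r3 → r1=0x96
body[1] add  r2, r1, r1 → r2=0x2c
body[2] mov  r0, r2 → r0=0x2c
body[3] add  r5, r2, r2 → r5=0x58
body[4] mov  r1, #0x69 → r1=0x69
body[5] sub  r2, r2, #4 → r2=0x28
epilogue: pop r5=0x7a, sp=0xeb
epilogue: pop r1=0x54, sp=0xec
r0: caller-saved, written=True
r1: callee-saved, written=True
r2: caller-saved, written=True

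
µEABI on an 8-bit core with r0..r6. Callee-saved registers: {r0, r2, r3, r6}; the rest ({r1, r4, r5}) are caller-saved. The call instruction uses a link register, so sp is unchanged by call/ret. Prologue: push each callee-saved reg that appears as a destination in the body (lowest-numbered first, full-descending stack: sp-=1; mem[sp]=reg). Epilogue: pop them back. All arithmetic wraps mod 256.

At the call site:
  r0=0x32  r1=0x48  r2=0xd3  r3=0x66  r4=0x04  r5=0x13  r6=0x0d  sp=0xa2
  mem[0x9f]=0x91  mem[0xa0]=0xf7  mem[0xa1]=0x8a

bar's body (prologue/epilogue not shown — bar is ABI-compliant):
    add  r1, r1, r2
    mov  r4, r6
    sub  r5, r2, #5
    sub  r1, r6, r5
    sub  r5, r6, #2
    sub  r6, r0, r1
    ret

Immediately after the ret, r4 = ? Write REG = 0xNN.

REG = 0x0d

prologue: push r6 -> mem[0xa1]=0x0d, sp=0xa1
body[0] add  r1, r1, r2 -> r1=0x1b
body[1] mov  r4, r6 -> r4=0x0d
body[2] sub  r5, r2, #5 -> r5=0xce
body[3] sub  r1, r6, r5 -> r1=0x3f
body[4] sub  r5, r6, #2 -> r5=0x0b
body[5] sub  r6, r0, r1 -> r6=0xf3
epilogue: pop r6=0x0d, sp=0xa2
r4 is caller-saved -> body value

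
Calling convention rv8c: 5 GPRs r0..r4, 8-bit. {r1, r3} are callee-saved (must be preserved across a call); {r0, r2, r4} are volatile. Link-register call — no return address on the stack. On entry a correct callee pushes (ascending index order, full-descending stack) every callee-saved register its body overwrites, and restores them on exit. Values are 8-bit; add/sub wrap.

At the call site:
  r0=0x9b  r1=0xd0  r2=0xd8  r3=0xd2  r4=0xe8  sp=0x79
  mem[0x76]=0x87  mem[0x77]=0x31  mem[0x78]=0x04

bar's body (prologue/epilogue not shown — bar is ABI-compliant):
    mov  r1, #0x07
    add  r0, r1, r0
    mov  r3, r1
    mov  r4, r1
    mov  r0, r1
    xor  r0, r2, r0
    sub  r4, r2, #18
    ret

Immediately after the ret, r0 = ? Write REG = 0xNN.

prologue: push r1 -> mem[0x78]=0xd0, sp=0x78
prologue: push r3 -> mem[0x77]=0xd2, sp=0x77
body[0] mov  r1, #0x07 -> r1=0x07
body[1] add  r0, r1, r0 -> r0=0xa2
body[2] mov  r3, r1 -> r3=0x07
body[3] mov  r4, r1 -> r4=0x07
body[4] mov  r0, r1 -> r0=0x07
body[5] xor  r0, r2, r0 -> r0=0xdf
body[6] sub  r4, r2, #18 -> r4=0xc6
epilogue: pop r3=0xd2, sp=0x78
epilogue: pop r1=0xd0, sp=0x79
r0 is caller-saved -> body value

REG = 0xdf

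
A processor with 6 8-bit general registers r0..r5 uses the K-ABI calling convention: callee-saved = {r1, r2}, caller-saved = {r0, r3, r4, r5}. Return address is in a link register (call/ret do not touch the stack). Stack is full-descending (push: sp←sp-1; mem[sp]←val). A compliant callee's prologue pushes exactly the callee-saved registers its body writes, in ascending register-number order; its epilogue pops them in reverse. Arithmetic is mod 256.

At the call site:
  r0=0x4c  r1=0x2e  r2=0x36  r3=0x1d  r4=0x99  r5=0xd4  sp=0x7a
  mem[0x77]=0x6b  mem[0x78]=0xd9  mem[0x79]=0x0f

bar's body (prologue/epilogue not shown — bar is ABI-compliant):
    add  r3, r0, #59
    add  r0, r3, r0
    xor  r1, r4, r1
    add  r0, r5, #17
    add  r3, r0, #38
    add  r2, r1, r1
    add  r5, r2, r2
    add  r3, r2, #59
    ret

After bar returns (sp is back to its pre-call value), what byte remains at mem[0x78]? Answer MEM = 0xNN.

prologue: push r1 -> mem[0x79]=0x2e, sp=0x79
prologue: push r2 -> mem[0x78]=0x36, sp=0x78
body[0] add  r3, r0, #59 -> r3=0x87
body[1] add  r0, r3, r0 -> r0=0xd3
body[2] xor  r1, r4, r1 -> r1=0xb7
body[3] add  r0, r5, #17 -> r0=0xe5
body[4] add  r3, r0, #38 -> r3=0x0b
body[5] add  r2, r1, r1 -> r2=0x6e
body[6] add  r5, r2, r2 -> r5=0xdc
body[7] add  r3, r2, #59 -> r3=0xa9
epilogue: pop r2=0x36, sp=0x79
epilogue: pop r1=0x2e, sp=0x7a
prologue pushed ['r1', 'r2'] at ['0x79', '0x78']

MEM = 0x36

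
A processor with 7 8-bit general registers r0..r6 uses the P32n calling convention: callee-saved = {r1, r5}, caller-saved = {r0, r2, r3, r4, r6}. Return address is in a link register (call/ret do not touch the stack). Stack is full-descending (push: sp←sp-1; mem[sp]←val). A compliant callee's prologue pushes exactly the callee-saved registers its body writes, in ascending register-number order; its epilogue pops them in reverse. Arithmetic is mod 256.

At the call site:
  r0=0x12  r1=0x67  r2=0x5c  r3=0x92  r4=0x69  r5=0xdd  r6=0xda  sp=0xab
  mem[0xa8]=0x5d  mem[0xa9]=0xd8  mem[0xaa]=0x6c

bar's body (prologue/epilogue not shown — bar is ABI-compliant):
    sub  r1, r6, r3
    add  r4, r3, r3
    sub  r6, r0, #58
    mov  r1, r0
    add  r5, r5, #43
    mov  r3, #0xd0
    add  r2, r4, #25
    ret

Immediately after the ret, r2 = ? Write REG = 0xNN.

REG = 0x3d

prologue: push r1 -> mem[0xaa]=0x67, sp=0xaa
prologue: push r5 -> mem[0xa9]=0xdd, sp=0xa9
body[0] sub  r1, r6, r3 -> r1=0x48
body[1] add  r4, r3, r3 -> r4=0x24
body[2] sub  r6, r0, #58 -> r6=0xd8
body[3] mov  r1, r0 -> r1=0x12
body[4] add  r5, r5, #43 -> r5=0x08
body[5] mov  r3, #0xd0 -> r3=0xd0
body[6] add  r2, r4, #25 -> r2=0x3d
epilogue: pop r5=0xdd, sp=0xaa
epilogue: pop r1=0x67, sp=0xab
r2 is caller-saved -> body value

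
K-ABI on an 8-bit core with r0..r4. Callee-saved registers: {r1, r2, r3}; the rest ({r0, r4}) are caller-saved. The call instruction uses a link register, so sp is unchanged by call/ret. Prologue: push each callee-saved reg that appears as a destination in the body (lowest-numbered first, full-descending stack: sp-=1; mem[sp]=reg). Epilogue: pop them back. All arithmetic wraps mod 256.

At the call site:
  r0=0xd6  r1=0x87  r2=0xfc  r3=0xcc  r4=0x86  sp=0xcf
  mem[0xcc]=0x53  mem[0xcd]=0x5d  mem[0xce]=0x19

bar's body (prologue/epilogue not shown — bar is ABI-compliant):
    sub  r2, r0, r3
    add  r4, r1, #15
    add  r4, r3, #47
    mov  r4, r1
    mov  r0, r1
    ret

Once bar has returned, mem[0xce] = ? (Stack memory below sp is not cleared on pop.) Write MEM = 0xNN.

MEM = 0xfc

prologue: push r2 -> mem[0xce]=0xfc, sp=0xce
body[0] sub  r2, r0, r3 -> r2=0x0a
body[1] add  r4, r1, #15 -> r4=0x96
body[2] add  r4, r3, #47 -> r4=0xfb
body[3] mov  r4, r1 -> r4=0x87
body[4] mov  r0, r1 -> r0=0x87
epilogue: pop r2=0xfc, sp=0xcf
prologue pushed ['r2'] at ['0xce']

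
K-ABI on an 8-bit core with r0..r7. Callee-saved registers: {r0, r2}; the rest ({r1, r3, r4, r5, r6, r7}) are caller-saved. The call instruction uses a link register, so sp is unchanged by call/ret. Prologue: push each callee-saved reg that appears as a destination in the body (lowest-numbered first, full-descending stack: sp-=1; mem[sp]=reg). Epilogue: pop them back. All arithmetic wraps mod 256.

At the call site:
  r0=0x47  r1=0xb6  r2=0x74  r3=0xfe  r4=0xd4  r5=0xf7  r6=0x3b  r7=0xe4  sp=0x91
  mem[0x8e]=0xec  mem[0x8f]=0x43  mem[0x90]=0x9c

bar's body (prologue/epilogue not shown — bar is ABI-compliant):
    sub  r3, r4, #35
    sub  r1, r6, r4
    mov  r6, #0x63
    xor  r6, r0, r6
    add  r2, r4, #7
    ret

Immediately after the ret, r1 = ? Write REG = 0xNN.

prologue: push r2 → mem[0x90]=0x74, sp=0x90
body[0] sub  r3, r4, #35 → r3=0xb1
body[1] sub  r1, r6, r4 → r1=0x67
body[2] mov  r6, #0x63 → r6=0x63
body[3] xor  r6, r0, r6 → r6=0x24
body[4] add  r2, r4, #7 → r2=0xdb
epilogue: pop r2=0x74, sp=0x91
r1 is caller-saved → body value

REG = 0x67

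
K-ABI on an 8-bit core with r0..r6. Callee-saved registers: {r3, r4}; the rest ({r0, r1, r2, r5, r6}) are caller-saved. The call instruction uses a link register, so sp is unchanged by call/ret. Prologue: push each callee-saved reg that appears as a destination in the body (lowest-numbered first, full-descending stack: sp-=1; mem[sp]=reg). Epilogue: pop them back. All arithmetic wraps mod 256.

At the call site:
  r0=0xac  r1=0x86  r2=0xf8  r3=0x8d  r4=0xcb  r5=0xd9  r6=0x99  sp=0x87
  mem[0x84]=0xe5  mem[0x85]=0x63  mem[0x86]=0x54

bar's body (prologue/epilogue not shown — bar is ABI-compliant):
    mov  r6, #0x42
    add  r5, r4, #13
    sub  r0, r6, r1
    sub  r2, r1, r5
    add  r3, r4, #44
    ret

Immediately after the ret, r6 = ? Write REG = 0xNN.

REG = 0x42

prologue: push r3 → mem[0x86]=0x8d, sp=0x86
body[0] mov  r6, #0x42 → r6=0x42
body[1] add  r5, r4, #13 → r5=0xd8
body[2] sub  r0, r6, r1 → r0=0xbc
body[3] sub  r2, r1, r5 → r2=0xae
body[4] add  r3, r4, #44 → r3=0xf7
epilogue: pop r3=0x8d, sp=0x87
r6 is caller-saved → body value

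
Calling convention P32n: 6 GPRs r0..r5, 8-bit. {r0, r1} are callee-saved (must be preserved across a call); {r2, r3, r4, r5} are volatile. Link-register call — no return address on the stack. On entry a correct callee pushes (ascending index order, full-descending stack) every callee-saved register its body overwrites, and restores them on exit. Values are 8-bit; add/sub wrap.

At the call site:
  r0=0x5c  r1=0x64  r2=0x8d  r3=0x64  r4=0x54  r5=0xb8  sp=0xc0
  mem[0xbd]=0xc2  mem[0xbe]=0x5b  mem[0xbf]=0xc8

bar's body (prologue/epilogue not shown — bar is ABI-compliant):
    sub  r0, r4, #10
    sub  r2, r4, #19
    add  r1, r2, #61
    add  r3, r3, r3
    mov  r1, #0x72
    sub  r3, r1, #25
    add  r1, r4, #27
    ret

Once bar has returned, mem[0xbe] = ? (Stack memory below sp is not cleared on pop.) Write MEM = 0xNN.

prologue: push r0 -> mem[0xbf]=0x5c, sp=0xbf
prologue: push r1 -> mem[0xbe]=0x64, sp=0xbe
body[0] sub  r0, r4, #10 -> r0=0x4a
body[1] sub  r2, r4, #19 -> r2=0x41
body[2] add  r1, r2, #61 -> r1=0x7e
body[3] add  r3, r3, r3 -> r3=0xc8
body[4] mov  r1, #0x72 -> r1=0x72
body[5] sub  r3, r1, #25 -> r3=0x59
body[6] add  r1, r4, #27 -> r1=0x6f
epilogue: pop r1=0x64, sp=0xbf
epilogue: pop r0=0x5c, sp=0xc0
prologue pushed ['r0', 'r1'] at ['0xbf', '0xbe']

MEM = 0x64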